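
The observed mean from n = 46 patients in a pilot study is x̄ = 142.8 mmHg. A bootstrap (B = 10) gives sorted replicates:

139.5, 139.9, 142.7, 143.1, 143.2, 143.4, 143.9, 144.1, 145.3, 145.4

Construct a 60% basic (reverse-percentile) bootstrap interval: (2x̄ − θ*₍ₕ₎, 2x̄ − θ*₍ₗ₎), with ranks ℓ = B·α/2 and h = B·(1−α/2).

(141.5, 145.7)

Percentile endpoints at ranks 2 and 8: θ*₍2₎ = 139.9, θ*₍8₎ = 144.1.
Basic interval reflects these around x̄:
  lower = 2 × 142.8 − 144.1 = 141.5
  upper = 2 × 142.8 − 139.9 = 145.7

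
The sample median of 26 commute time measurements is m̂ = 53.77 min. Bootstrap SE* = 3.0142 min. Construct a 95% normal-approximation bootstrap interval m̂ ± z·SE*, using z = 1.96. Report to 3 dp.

(47.862, 59.678)

Margin = 1.96 × 3.0142 = 5.9078
Interval: 53.77 ± 5.9078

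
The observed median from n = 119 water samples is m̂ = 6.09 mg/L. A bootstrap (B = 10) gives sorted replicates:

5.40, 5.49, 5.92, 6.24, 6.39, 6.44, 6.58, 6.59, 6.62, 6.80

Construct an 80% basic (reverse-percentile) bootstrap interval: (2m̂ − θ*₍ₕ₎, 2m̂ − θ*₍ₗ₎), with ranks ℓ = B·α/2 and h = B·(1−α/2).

Percentile endpoints at ranks 1 and 9: θ*₍1₎ = 5.40, θ*₍9₎ = 6.62.
Basic interval reflects these around m̂:
  lower = 2 × 6.09 − 6.62 = 5.56
  upper = 2 × 6.09 − 5.40 = 6.78

(5.56, 6.78)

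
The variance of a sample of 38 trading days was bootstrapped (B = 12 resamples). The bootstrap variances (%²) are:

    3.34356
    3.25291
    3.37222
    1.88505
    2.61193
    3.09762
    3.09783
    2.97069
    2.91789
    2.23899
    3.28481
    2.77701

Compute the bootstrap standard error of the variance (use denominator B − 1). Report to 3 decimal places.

Bootstrap SE is the standard deviation of the 12 replicate variances.
Mean of replicates: (3.34356 + 3.25291 + 3.37222 + 1.88505 + 2.61193 + 3.09762 + 3.09783 + 2.97069 + 2.91789 + 2.23899 + 3.28481 + 2.77701) / 12 = 34.850510 / 12 = 2.904209
Sum of squared deviations: (+0.439351)² + (+0.348701)² + (+0.468011)² + (−1.019159)² + (−0.292279)² + (+0.193411)² + (+0.193621)² + (+0.066481)² + (+0.013681)² + (−0.665219)² + (+0.380601)² + (−0.127199)² = 2.340825
Variance = 2.340825 / 11 = 0.212802
SE* = √0.212802

SE* = 0.461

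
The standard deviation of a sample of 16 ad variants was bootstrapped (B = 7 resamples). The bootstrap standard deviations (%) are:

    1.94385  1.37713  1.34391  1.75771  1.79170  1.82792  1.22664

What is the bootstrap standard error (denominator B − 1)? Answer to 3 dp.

SE* = 0.285

Bootstrap SE is the standard deviation of the 7 replicate standard deviations.
Mean of replicates: (1.94385 + 1.37713 + 1.34391 + 1.75771 + 1.79170 + 1.82792 + 1.22664) / 7 = 11.268860 / 7 = 1.609837
Sum of squared deviations: (+0.334013)² + (−0.232707)² + (−0.265927)² + (+0.147873)² + (+0.181863)² + (+0.218083)² + (−0.383197)² = 0.485775
Variance = 0.485775 / 6 = 0.080963
SE* = √0.080963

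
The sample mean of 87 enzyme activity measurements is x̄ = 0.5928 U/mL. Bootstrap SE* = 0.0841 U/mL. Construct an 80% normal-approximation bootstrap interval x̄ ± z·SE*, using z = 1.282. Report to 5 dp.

Margin = 1.282 × 0.0841 = 0.107816
Interval: 0.5928 ± 0.107816

(0.48498, 0.70062)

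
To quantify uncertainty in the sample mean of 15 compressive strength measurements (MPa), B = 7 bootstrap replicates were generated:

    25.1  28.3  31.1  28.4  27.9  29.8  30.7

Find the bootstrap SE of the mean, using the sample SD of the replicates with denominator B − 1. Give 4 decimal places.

SE* = 2.0329

Bootstrap SE is the standard deviation of the 7 replicate means.
Mean of replicates: (25.1 + 28.3 + 31.1 + 28.4 + 27.9 + 29.8 + 30.7) / 7 = 201.30000 / 7 = 28.75714
Sum of squared deviations: (−3.65714)² + (−0.45714)² + (+2.34286)² + (−0.35714)² + (−0.85714)² + (+1.04286)² + (+1.94286)² = 24.79714
Variance = 24.79714 / 6 = 4.13286
SE* = √4.13286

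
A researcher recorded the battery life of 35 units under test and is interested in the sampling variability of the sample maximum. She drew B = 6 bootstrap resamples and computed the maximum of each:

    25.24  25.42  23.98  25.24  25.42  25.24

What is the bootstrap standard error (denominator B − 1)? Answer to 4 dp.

SE* = 0.5509

Bootstrap SE is the standard deviation of the 6 replicate maximums.
Mean of replicates: (25.24 + 25.42 + 23.98 + 25.24 + 25.42 + 25.24) / 6 = 150.54000 / 6 = 25.09000
Sum of squared deviations: (+0.15000)² + (+0.33000)² + (−1.11000)² + (+0.15000)² + (+0.33000)² + (+0.15000)² = 1.51740
Variance = 1.51740 / 5 = 0.30348
SE* = √0.30348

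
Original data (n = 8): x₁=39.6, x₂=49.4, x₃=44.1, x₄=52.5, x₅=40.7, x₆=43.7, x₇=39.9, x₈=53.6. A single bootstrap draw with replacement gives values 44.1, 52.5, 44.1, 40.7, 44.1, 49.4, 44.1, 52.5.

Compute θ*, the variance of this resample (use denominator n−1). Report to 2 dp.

θ* = 19.58

Mean = 46.4375; sum of squared deviations = 137.0587
s² = 137.0587 / 7 = 19.5798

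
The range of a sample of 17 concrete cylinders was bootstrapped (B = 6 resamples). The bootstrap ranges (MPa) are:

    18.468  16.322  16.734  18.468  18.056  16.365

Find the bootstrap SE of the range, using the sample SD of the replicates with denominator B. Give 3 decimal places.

Bootstrap SE is the standard deviation of the 6 replicate ranges.
Mean of replicates: (18.468 + 16.322 + 16.734 + 18.468 + 18.056 + 16.365) / 6 = 104.4130 / 6 = 17.4022
Sum of squared deviations: (+1.0658)² + (−1.0802)² + (−0.6682)² + (+1.0658)² + (+0.6538)² + (−1.0372)² = 5.3884
Variance = 5.3884 / 6 = 0.8981
SE* = √0.8981

SE* = 0.948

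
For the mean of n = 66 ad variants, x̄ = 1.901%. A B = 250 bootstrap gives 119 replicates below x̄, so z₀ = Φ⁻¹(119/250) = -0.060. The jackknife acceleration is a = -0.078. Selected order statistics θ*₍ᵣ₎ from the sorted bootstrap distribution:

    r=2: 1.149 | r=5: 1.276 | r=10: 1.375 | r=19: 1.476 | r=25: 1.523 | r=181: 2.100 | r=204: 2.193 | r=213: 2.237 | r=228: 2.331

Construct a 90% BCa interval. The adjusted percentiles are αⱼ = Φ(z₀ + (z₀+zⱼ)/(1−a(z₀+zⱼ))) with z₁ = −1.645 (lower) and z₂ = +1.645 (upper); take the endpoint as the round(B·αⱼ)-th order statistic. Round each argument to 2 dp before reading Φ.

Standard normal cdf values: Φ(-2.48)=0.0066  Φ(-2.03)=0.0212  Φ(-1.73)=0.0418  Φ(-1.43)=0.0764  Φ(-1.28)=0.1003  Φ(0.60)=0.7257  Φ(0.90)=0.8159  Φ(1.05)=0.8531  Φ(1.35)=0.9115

Lower: z₀ + z₁ = -0.060 + (-1.645) = -1.705; 1 − a(z₀+z₁) = 1 − (-0.078)(-1.705) = 0.8670; argument = -0.060 + (-1.705)/0.8670 = -2.0265 → -2.03.
α₁ = Φ(-2.03) = 0.0212; rank = round(250 × 0.0212) = 5; θ*₍5₎ = 1.276.
Upper: z₀ + z₂ = 1.585; 1 − a(z₀+z₂) = 1.1236; argument = 1.3506 → 1.35; α₂ = 0.9115; rank = 228; θ*₍228₎ = 2.331.

(1.276, 2.331)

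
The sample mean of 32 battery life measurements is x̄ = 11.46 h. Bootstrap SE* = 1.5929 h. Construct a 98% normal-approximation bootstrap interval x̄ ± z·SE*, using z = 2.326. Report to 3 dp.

Margin = 2.326 × 1.5929 = 3.7051
Interval: 11.46 ± 3.7051

(7.755, 15.165)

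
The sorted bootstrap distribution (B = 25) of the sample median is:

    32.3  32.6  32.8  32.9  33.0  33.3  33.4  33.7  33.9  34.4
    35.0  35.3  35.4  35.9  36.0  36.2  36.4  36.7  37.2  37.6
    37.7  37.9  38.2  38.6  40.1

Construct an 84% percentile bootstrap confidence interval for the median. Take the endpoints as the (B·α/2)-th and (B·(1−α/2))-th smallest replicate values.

α = 0.16; lower rank = 25 × 0.080 = 2; upper rank = 25 × 0.920 = 23.
The 2nd smallest replicate is 32.6; the 23rd is 38.2.

(32.6, 38.2)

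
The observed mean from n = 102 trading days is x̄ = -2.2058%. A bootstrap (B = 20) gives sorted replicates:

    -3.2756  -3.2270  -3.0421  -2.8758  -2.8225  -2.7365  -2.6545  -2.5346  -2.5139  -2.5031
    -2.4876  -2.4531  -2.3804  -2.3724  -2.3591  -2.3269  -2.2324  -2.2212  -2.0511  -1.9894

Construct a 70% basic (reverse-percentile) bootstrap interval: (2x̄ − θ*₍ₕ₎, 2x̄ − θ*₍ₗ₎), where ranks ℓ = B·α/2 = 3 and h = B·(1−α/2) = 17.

(-2.1792, -1.3695)

Percentile endpoints at ranks 3 and 17: θ*₍3₎ = -3.0421, θ*₍17₎ = -2.2324.
Basic interval reflects these around x̄:
  lower = 2 × -2.2058 − -2.2324 = -2.1792
  upper = 2 × -2.2058 − -3.0421 = -1.3695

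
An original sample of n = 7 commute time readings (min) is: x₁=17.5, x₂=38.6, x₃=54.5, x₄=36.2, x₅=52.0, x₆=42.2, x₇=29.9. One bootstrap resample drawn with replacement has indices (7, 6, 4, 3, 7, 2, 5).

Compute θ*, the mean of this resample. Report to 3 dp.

Resample values: 29.9, 42.2, 36.2, 54.5, 29.9, 38.6, 52.0.
Mean = (29.9 + 42.2 + 36.2 + 54.5 + 29.9 + 38.6 + 52.0) / 7 = 283.30 / 7 = 40.471

θ* = 40.471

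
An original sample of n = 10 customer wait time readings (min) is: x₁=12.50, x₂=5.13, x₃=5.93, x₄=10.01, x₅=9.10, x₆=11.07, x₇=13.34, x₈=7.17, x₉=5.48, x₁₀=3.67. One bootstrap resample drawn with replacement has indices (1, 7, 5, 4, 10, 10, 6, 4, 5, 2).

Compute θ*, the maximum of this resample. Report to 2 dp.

Resample values: 12.50, 13.34, 9.10, 10.01, 3.67, 3.67, 11.07, 10.01, 9.10, 5.13.
Maximum = 13.34

θ* = 13.34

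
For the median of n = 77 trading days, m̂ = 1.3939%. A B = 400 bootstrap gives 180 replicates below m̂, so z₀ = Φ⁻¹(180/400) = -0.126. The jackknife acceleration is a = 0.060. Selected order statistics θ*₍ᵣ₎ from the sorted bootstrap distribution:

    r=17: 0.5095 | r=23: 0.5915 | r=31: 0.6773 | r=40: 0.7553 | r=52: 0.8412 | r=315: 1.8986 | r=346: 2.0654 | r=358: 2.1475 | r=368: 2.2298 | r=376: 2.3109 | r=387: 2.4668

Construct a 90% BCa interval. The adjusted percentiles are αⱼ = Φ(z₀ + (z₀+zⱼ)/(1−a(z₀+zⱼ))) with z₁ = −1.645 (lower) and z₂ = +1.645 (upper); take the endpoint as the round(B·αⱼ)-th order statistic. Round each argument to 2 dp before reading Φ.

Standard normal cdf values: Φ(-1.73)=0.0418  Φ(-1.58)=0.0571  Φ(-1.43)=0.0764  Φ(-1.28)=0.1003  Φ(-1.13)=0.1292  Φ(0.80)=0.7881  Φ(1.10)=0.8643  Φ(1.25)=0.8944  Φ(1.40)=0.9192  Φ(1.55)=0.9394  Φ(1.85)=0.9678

Lower: z₀ + z₁ = -0.126 + (-1.645) = -1.771; 1 − a(z₀+z₁) = 1 − (0.060)(-1.771) = 1.1063; argument = -0.126 + (-1.771)/1.1063 = -1.7269 → -1.73.
α₁ = Φ(-1.73) = 0.0418; rank = round(400 × 0.0418) = 17; θ*₍17₎ = 0.5095.
Upper: z₀ + z₂ = 1.519; 1 − a(z₀+z₂) = 0.9089; argument = 1.5453 → 1.55; α₂ = 0.9394; rank = 376; θ*₍376₎ = 2.3109.

(0.5095, 2.3109)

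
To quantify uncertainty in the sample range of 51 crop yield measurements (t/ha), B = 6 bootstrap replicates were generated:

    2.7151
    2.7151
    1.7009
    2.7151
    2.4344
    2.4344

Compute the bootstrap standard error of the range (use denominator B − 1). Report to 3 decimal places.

Bootstrap SE is the standard deviation of the 6 replicate ranges.
Mean of replicates: (2.7151 + 2.7151 + 1.7009 + 2.7151 + 2.4344 + 2.4344) / 6 = 14.71500 / 6 = 2.45250
Sum of squared deviations: (+0.26260)² + (+0.26260)² + (−0.75160)² + (+0.26260)² + (−0.01810)² + (−0.01810)² = 0.77243
Variance = 0.77243 / 5 = 0.15449
SE* = √0.15449

SE* = 0.393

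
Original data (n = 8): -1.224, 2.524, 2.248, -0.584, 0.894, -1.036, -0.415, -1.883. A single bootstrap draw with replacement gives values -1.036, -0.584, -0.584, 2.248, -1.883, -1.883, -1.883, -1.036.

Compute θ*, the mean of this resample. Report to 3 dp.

Mean = ((-1.036) + (-0.584) + (-0.584) + 2.248 + (-1.883) + (-1.883) + (-1.883) + (-1.036)) / 8 = -6.6410 / 8 = -0.830

θ* = -0.830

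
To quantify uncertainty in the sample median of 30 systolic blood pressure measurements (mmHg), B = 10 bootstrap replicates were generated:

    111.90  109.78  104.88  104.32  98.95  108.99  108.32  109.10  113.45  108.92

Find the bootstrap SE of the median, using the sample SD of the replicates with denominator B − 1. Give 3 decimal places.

Bootstrap SE is the standard deviation of the 10 replicate medians.
Mean of replicates: (111.90 + 109.78 + 104.88 + 104.32 + 98.95 + 108.99 + 108.32 + 109.10 + 113.45 + 108.92) / 10 = 1078.6100 / 10 = 107.8610
Sum of squared deviations: (+4.0390)² + (+1.9190)² + (−2.9810)² + (−3.5410)² + (−8.9110)² + (+1.1290)² + (+0.4590)² + (+1.2390)² + (+5.5890)² + (+1.0590)² = 156.2059
Variance = 156.2059 / 9 = 17.3562
SE* = √17.3562

SE* = 4.166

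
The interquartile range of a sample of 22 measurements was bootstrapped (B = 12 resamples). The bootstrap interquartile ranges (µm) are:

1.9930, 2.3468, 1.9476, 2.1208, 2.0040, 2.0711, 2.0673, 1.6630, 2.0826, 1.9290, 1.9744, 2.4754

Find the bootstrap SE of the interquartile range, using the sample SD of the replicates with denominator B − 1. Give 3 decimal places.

Bootstrap SE is the standard deviation of the 12 replicate interquartile ranges.
Mean of replicates: (1.9930 + 2.3468 + 1.9476 + 2.1208 + 2.0040 + 2.0711 + 2.0673 + 1.6630 + 2.0826 + 1.9290 + 1.9744 + 2.4754) / 12 = 24.67500 / 12 = 2.05625
Sum of squared deviations: (−0.06325)² + (+0.29055)² + (−0.10865)² + (+0.06455)² + (−0.05225)² + (+0.01485)² + (+0.01105)² + (−0.39325)² + (+0.02635)² + (−0.12725)² + (−0.08185)² + (+0.41915)² = 0.46138
Variance = 0.46138 / 11 = 0.04194
SE* = √0.04194

SE* = 0.205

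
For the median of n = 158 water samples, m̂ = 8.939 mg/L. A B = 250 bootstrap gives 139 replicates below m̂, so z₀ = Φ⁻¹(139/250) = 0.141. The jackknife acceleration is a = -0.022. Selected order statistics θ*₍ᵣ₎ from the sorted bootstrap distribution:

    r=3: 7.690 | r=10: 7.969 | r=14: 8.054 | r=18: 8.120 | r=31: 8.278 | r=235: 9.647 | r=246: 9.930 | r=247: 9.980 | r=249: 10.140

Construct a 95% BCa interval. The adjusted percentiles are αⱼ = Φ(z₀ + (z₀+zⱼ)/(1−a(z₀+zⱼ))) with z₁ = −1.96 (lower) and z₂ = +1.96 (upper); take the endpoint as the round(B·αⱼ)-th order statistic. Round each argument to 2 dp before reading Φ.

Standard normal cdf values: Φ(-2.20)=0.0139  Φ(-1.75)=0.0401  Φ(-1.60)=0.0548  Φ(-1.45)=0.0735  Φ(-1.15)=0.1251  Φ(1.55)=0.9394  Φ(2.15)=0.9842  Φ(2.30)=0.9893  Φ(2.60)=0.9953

(7.969, 9.930)

Lower: z₀ + z₁ = 0.141 + (-1.960) = -1.819; 1 − a(z₀+z₁) = 1 − (-0.022)(-1.819) = 0.9600; argument = 0.141 + (-1.819)/0.9600 = -1.7538 → -1.75.
α₁ = Φ(-1.75) = 0.0401; rank = round(250 × 0.0401) = 10; θ*₍10₎ = 7.969.
Upper: z₀ + z₂ = 2.101; 1 − a(z₀+z₂) = 1.0462; argument = 2.1492 → 2.15; α₂ = 0.9842; rank = 246; θ*₍246₎ = 9.930.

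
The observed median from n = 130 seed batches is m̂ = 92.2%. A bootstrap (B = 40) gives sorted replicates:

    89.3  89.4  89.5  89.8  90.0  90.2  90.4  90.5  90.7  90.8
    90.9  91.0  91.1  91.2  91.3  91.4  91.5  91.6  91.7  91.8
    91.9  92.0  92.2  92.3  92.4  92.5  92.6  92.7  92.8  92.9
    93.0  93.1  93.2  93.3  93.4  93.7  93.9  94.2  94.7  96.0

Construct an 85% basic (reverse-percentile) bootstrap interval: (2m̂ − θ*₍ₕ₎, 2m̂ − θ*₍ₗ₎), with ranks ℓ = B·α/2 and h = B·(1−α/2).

Percentile endpoints at ranks 3 and 37: θ*₍3₎ = 89.5, θ*₍37₎ = 93.9.
Basic interval reflects these around m̂:
  lower = 2 × 92.2 − 93.9 = 90.5
  upper = 2 × 92.2 − 89.5 = 94.9

(90.5, 94.9)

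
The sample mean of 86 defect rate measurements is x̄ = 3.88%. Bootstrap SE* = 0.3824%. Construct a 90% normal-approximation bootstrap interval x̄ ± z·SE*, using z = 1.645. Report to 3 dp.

(3.251, 4.509)

Margin = 1.645 × 0.3824 = 0.6290
Interval: 3.88 ± 0.6290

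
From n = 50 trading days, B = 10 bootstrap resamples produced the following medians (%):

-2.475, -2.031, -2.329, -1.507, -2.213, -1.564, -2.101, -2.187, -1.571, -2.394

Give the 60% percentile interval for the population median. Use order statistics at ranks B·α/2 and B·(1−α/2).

Sorted replicates: -2.475, -2.394, -2.329, -2.213, -2.187, -2.101, -2.031, -1.571, -1.564, -1.507
α = 0.40; lower rank = 10 × 0.200 = 2; upper rank = 10 × 0.800 = 8.
The 2nd smallest replicate is -2.394; the 8th is -1.571.

(-2.394, -1.571)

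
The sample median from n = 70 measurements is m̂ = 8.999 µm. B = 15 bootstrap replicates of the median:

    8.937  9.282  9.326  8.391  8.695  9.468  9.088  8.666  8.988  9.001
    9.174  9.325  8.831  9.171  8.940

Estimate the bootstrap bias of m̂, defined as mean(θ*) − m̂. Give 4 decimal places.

mean(θ*) = (8.937 + 9.282 + 9.326 + 8.391 + 8.695 + 9.468 + 9.088 + 8.666 + 8.988 + 9.001 + 9.174 + 9.325 + 8.831 + 9.171 + 8.940) / 15 = 9.01887
bias = 9.01887 − 8.999

bias = +0.0199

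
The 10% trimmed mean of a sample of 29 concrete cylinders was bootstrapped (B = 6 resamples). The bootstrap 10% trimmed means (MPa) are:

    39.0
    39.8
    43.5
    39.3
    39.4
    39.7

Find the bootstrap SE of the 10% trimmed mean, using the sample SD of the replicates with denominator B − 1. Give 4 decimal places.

SE* = 1.6822

Bootstrap SE is the standard deviation of the 6 replicate 10% trimmed means.
Mean of replicates: (39.0 + 39.8 + 43.5 + 39.3 + 39.4 + 39.7) / 6 = 240.70000 / 6 = 40.11667
Sum of squared deviations: (−1.11667)² + (−0.31667)² + (+3.38333)² + (−0.81667)² + (−0.71667)² + (−0.41667)² = 14.14833
Variance = 14.14833 / 5 = 2.82967
SE* = √2.82967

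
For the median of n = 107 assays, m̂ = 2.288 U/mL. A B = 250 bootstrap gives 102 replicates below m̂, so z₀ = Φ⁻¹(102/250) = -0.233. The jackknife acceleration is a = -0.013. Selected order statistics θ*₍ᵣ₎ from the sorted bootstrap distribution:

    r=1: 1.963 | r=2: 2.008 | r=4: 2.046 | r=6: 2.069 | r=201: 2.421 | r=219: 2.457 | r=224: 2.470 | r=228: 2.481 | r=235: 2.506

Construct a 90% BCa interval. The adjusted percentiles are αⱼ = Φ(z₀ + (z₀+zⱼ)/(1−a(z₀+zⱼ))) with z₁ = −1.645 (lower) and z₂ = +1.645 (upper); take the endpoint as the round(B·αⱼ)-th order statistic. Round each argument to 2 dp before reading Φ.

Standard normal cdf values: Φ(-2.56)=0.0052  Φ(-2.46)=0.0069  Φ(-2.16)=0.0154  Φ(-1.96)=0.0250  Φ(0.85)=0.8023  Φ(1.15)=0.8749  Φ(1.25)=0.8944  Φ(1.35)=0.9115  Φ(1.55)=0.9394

Lower: z₀ + z₁ = -0.233 + (-1.645) = -1.878; 1 − a(z₀+z₁) = 1 − (-0.013)(-1.878) = 0.9756; argument = -0.233 + (-1.878)/0.9756 = -2.1580 → -2.16.
α₁ = Φ(-2.16) = 0.0154; rank = round(250 × 0.0154) = 4; θ*₍4₎ = 2.046.
Upper: z₀ + z₂ = 1.412; 1 − a(z₀+z₂) = 1.0184; argument = 1.1535 → 1.15; α₂ = 0.8749; rank = 219; θ*₍219₎ = 2.457.

(2.046, 2.457)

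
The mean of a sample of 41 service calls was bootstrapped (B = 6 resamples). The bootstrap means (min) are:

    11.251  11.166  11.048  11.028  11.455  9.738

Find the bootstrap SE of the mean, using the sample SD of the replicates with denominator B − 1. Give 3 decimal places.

SE* = 0.613

Bootstrap SE is the standard deviation of the 6 replicate means.
Mean of replicates: (11.251 + 11.166 + 11.048 + 11.028 + 11.455 + 9.738) / 6 = 65.6860 / 6 = 10.9477
Sum of squared deviations: (+0.3033)² + (+0.2183)² + (+0.1003)² + (+0.0803)² + (+0.5073)² + (−1.2097)² = 1.8769
Variance = 1.8769 / 5 = 0.3754
SE* = √0.3754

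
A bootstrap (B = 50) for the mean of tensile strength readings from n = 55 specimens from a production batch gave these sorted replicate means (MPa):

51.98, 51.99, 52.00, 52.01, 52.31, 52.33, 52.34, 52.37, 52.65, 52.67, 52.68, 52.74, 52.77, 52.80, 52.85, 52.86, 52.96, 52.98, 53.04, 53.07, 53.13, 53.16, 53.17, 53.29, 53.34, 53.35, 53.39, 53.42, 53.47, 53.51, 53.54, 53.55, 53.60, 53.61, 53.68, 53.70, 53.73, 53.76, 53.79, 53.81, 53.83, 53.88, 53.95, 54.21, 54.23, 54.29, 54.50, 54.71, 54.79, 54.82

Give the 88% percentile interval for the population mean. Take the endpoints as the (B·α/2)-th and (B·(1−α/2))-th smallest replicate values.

α = 0.12; lower rank = 50 × 0.060 = 3; upper rank = 50 × 0.940 = 47.
The 3rd smallest replicate is 52.00; the 47th is 54.50.

(52.00, 54.50)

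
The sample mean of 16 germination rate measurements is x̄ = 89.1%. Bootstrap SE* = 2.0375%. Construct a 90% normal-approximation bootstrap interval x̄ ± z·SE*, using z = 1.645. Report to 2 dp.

Margin = 1.645 × 2.0375 = 3.352
Interval: 89.1 ± 3.352

(85.75, 92.45)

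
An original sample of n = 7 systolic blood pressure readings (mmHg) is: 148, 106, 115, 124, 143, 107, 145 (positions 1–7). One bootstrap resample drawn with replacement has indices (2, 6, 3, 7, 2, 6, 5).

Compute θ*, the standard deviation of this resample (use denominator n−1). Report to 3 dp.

Resample values: 106, 107, 115, 145, 106, 107, 143.
Mean = 118.4286; sum of squared deviations = 1891.7143
s² = 1891.7143 / 6 = 315.2857
s = √315.2857 = 17.756

θ* = 17.756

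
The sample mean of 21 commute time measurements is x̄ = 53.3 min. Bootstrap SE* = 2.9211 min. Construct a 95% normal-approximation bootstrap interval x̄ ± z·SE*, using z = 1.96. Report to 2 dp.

Margin = 1.96 × 2.9211 = 5.725
Interval: 53.3 ± 5.725

(47.57, 59.03)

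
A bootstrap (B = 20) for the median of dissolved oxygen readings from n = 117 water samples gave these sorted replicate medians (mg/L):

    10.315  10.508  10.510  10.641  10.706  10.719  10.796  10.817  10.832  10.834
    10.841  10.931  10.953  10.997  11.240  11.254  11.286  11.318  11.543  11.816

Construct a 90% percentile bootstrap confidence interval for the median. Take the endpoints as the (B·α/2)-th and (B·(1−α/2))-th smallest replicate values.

(10.315, 11.543)

α = 0.10; lower rank = 20 × 0.050 = 1; upper rank = 20 × 0.950 = 19.
The 1st smallest replicate is 10.315; the 19th is 11.543.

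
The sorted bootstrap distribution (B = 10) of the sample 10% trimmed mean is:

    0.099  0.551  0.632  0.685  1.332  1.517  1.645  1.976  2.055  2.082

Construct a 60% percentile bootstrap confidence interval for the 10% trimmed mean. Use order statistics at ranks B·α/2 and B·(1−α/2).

α = 0.40; lower rank = 10 × 0.200 = 2; upper rank = 10 × 0.800 = 8.
The 2nd smallest replicate is 0.551; the 8th is 1.976.

(0.551, 1.976)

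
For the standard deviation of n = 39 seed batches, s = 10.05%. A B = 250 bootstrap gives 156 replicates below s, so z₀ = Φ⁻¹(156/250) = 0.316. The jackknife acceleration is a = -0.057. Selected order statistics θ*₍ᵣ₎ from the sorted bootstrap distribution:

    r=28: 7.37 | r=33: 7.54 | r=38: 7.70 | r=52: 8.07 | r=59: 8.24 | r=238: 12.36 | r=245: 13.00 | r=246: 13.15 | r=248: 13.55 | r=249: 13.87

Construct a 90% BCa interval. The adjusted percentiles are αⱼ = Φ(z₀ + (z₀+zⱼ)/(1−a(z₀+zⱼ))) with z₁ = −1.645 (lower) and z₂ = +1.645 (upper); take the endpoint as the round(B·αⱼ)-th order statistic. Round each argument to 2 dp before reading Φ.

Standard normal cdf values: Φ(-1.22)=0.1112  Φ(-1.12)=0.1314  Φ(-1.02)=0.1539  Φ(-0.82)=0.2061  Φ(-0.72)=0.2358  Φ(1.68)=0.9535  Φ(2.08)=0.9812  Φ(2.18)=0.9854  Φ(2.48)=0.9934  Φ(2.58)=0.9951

Lower: z₀ + z₁ = 0.316 + (-1.645) = -1.329; 1 − a(z₀+z₁) = 1 − (-0.057)(-1.329) = 0.9242; argument = 0.316 + (-1.329)/0.9242 = -1.1219 → -1.12.
α₁ = Φ(-1.12) = 0.1314; rank = round(250 × 0.1314) = 33; θ*₍33₎ = 7.54.
Upper: z₀ + z₂ = 1.961; 1 − a(z₀+z₂) = 1.1118; argument = 2.0798 → 2.08; α₂ = 0.9812; rank = 245; θ*₍245₎ = 13.00.

(7.54, 13.00)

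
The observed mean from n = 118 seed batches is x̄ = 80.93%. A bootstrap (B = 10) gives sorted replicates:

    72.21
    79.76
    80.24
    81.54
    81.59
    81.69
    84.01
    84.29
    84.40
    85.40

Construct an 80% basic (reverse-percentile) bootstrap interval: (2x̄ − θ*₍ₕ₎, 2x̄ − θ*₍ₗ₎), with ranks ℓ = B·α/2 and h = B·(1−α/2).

Percentile endpoints at ranks 1 and 9: θ*₍1₎ = 72.21, θ*₍9₎ = 84.40.
Basic interval reflects these around x̄:
  lower = 2 × 80.93 − 84.40 = 77.46
  upper = 2 × 80.93 − 72.21 = 89.65

(77.46, 89.65)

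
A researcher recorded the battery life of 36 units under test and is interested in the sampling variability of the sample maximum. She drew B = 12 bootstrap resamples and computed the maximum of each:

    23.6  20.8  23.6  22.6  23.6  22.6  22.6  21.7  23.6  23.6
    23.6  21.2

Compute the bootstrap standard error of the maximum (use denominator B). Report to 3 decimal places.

SE* = 0.988

Bootstrap SE is the standard deviation of the 12 replicate maximums.
Mean of replicates: (23.6 + 20.8 + 23.6 + 22.6 + 23.6 + 22.6 + 22.6 + 21.7 + 23.6 + 23.6 + 23.6 + 21.2) / 12 = 273.1000 / 12 = 22.7583
Sum of squared deviations: (+0.8417)² + (−1.9583)² + (+0.8417)² + (−0.1583)² + (+0.8417)² + (−0.1583)² + (−0.1583)² + (−1.0583)² + (+0.8417)² + (+0.8417)² + (+0.8417)² + (−1.5583)² = 11.7092
Variance = 11.7092 / 12 = 0.9758
SE* = √0.9758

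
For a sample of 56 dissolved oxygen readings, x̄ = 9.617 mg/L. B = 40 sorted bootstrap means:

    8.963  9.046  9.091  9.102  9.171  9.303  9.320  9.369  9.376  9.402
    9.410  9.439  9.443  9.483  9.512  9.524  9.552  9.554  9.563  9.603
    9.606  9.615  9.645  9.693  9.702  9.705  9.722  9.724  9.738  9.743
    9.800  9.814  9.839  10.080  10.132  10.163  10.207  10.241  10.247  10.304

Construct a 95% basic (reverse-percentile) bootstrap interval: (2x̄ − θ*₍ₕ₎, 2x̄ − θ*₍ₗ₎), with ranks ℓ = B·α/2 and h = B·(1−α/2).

Percentile endpoints at ranks 1 and 39: θ*₍1₎ = 8.963, θ*₍39₎ = 10.247.
Basic interval reflects these around x̄:
  lower = 2 × 9.617 − 10.247 = 8.987
  upper = 2 × 9.617 − 8.963 = 10.271

(8.987, 10.271)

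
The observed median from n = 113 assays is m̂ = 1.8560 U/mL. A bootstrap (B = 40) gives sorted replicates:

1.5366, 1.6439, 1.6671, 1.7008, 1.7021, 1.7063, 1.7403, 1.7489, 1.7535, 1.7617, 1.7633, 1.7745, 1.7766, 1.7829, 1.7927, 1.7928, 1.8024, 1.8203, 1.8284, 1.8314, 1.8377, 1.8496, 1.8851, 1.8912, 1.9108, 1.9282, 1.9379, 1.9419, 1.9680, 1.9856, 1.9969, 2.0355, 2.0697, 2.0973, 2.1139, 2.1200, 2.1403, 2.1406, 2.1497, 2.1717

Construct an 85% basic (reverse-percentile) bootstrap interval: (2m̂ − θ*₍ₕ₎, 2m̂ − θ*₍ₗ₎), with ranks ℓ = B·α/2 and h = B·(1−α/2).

Percentile endpoints at ranks 3 and 37: θ*₍3₎ = 1.6671, θ*₍37₎ = 2.1403.
Basic interval reflects these around m̂:
  lower = 2 × 1.8560 − 2.1403 = 1.5717
  upper = 2 × 1.8560 − 1.6671 = 2.0449

(1.5717, 2.0449)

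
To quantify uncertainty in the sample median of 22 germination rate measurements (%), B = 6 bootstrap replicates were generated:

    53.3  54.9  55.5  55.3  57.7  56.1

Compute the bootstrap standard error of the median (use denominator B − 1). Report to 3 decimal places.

SE* = 1.445

Bootstrap SE is the standard deviation of the 6 replicate medians.
Mean of replicates: (53.3 + 54.9 + 55.5 + 55.3 + 57.7 + 56.1) / 6 = 332.8000 / 6 = 55.4667
Sum of squared deviations: (−2.1667)² + (−0.5667)² + (+0.0333)² + (−0.1667)² + (+2.2333)² + (+0.6333)² = 10.4333
Variance = 10.4333 / 5 = 2.0867
SE* = √2.0867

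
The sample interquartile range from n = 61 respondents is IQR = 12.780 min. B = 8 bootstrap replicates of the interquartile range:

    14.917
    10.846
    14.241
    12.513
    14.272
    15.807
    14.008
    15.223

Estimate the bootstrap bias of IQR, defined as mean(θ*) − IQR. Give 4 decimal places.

bias = +1.1984

mean(θ*) = (14.917 + 10.846 + 14.241 + 12.513 + 14.272 + 15.807 + 14.008 + 15.223) / 8 = 13.97837
bias = 13.97837 − 12.780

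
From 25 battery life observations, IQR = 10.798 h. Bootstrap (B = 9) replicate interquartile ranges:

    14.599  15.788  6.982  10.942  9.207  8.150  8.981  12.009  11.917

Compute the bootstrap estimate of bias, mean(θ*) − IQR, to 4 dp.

bias = +0.1548

mean(θ*) = (14.599 + 15.788 + 6.982 + 10.942 + 9.207 + 8.150 + 8.981 + 12.009 + 11.917) / 9 = 10.95278
bias = 10.95278 − 10.798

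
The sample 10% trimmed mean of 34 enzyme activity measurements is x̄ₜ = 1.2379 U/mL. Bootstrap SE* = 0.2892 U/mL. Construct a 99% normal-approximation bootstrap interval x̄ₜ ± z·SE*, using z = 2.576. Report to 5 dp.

Margin = 2.576 × 0.2892 = 0.744979
Interval: 1.2379 ± 0.744979

(0.49292, 1.98288)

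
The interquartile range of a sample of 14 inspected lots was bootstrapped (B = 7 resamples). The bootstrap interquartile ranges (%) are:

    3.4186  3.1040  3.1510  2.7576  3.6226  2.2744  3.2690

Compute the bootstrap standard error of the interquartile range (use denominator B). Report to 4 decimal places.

SE* = 0.4146

Bootstrap SE is the standard deviation of the 7 replicate interquartile ranges.
Mean of replicates: (3.4186 + 3.1040 + 3.1510 + 2.7576 + 3.6226 + 2.2744 + 3.2690) / 7 = 21.59720 / 7 = 3.08531
Sum of squared deviations: (+0.33329)² + (+0.01869)² + (+0.06569)² + (−0.32771)² + (+0.53729)² + (−0.81091)² + (+0.18369)² = 1.20314
Variance = 1.20314 / 7 = 0.17188
SE* = √0.17188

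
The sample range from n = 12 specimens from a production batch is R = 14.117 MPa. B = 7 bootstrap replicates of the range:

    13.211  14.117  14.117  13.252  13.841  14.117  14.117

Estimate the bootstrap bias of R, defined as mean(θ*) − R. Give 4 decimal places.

mean(θ*) = (13.211 + 14.117 + 14.117 + 13.252 + 13.841 + 14.117 + 14.117) / 7 = 13.82457
bias = 13.82457 − 14.117

bias = −0.2924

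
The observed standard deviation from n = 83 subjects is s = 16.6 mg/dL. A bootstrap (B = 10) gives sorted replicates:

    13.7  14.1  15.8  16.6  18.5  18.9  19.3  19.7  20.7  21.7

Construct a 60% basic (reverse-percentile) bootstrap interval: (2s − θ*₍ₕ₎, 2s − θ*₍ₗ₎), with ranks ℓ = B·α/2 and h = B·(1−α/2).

(13.5, 19.1)

Percentile endpoints at ranks 2 and 8: θ*₍2₎ = 14.1, θ*₍8₎ = 19.7.
Basic interval reflects these around s:
  lower = 2 × 16.6 − 19.7 = 13.5
  upper = 2 × 16.6 − 14.1 = 19.1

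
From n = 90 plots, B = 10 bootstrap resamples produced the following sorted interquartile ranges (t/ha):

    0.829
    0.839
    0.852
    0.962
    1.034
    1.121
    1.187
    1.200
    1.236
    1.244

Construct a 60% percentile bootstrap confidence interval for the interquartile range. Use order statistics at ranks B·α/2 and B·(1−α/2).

(0.839, 1.200)

α = 0.40; lower rank = 10 × 0.200 = 2; upper rank = 10 × 0.800 = 8.
The 2nd smallest replicate is 0.839; the 8th is 1.200.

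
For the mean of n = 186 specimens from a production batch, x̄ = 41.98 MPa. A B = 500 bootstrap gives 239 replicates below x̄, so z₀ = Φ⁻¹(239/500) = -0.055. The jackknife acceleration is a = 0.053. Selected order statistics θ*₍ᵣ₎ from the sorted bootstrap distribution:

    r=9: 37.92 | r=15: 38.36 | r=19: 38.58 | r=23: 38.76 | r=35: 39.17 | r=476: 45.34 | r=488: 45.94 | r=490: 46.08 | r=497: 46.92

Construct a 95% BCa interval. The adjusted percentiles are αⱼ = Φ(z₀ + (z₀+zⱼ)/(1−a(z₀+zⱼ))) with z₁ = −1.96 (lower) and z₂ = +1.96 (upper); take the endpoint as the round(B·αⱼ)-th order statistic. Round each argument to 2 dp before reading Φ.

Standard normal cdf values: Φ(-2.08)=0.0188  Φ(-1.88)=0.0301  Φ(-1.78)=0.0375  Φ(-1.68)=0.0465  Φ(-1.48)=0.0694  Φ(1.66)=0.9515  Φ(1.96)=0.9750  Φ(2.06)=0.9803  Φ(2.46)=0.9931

(38.36, 46.08)

Lower: z₀ + z₁ = -0.055 + (-1.960) = -2.015; 1 − a(z₀+z₁) = 1 − (0.053)(-2.015) = 1.1068; argument = -0.055 + (-2.015)/1.1068 = -1.8756 → -1.88.
α₁ = Φ(-1.88) = 0.0301; rank = round(500 × 0.0301) = 15; θ*₍15₎ = 38.36.
Upper: z₀ + z₂ = 1.905; 1 − a(z₀+z₂) = 0.8990; argument = 2.0639 → 2.06; α₂ = 0.9803; rank = 490; θ*₍490₎ = 46.08.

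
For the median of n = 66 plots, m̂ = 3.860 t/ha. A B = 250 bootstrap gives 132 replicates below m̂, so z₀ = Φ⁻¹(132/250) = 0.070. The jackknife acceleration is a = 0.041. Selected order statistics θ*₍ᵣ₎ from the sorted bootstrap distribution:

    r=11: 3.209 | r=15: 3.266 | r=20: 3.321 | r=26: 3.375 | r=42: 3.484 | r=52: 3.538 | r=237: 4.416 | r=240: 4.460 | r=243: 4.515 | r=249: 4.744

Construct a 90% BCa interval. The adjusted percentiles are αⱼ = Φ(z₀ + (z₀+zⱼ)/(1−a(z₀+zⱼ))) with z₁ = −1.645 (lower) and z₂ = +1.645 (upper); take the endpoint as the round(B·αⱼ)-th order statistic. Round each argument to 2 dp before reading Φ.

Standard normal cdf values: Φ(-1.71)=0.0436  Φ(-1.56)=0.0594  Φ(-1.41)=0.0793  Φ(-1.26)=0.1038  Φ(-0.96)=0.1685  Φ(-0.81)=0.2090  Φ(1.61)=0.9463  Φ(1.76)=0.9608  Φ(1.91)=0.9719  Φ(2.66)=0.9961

Lower: z₀ + z₁ = 0.070 + (-1.645) = -1.575; 1 − a(z₀+z₁) = 1 − (0.041)(-1.575) = 1.0646; argument = 0.070 + (-1.575)/1.0646 = -1.4095 → -1.41.
α₁ = Φ(-1.41) = 0.0793; rank = round(250 × 0.0793) = 20; θ*₍20₎ = 3.321.
Upper: z₀ + z₂ = 1.715; 1 − a(z₀+z₂) = 0.9297; argument = 1.9147 → 1.91; α₂ = 0.9719; rank = 243; θ*₍243₎ = 4.515.

(3.321, 4.515)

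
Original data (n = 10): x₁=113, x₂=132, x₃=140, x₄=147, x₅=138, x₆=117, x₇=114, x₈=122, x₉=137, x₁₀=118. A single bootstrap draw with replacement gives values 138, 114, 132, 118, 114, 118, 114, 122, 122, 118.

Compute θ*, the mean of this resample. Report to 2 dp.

Mean = (138 + 114 + 132 + 118 + 114 + 118 + 114 + 122 + 122 + 118) / 10 = 1210.0 / 10 = 121.00

θ* = 121.00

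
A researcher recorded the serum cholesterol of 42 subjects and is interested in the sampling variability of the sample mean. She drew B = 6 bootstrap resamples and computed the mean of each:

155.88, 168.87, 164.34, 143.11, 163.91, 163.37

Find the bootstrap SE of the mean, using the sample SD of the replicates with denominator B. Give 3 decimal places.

Bootstrap SE is the standard deviation of the 6 replicate means.
Mean of replicates: (155.88 + 168.87 + 164.34 + 143.11 + 163.91 + 163.37) / 6 = 959.4800 / 6 = 159.9133
Sum of squared deviations: (−4.0333)² + (+8.9567)² + (+4.4267)² + (−16.8033)² + (+3.9967)² + (+3.4567)² = 426.3589
Variance = 426.3589 / 6 = 71.0598
SE* = √71.0598

SE* = 8.430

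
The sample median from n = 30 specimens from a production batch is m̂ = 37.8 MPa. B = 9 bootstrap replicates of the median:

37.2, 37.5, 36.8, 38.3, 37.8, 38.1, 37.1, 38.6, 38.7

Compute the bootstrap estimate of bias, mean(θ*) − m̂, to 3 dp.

mean(θ*) = (37.2 + 37.5 + 36.8 + 38.3 + 37.8 + 38.1 + 37.1 + 38.6 + 38.7) / 9 = 37.7889
bias = 37.7889 − 37.8

bias = −0.011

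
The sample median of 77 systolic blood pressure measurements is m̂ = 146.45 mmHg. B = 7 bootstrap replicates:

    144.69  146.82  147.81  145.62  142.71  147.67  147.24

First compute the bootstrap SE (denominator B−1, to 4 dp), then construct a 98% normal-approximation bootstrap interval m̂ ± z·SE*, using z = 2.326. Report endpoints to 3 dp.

Mean of replicates = 146.0800; sum of squared deviations = 20.9148; SE* = √(20.9148/6) = 1.8670
Margin = 2.326 × 1.8670 = 4.3426
Interval: 146.45 ± 4.3426

(142.107, 150.793)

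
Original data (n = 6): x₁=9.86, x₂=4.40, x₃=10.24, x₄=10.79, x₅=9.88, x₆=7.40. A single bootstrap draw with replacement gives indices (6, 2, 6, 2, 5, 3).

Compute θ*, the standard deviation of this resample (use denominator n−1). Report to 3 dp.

Resample values: 7.40, 4.40, 7.40, 4.40, 9.88, 10.24.
Mean = 7.2867; sum of squared deviations = 32.1389
s² = 32.1389 / 5 = 6.4278
s = √6.4278 = 2.535

θ* = 2.535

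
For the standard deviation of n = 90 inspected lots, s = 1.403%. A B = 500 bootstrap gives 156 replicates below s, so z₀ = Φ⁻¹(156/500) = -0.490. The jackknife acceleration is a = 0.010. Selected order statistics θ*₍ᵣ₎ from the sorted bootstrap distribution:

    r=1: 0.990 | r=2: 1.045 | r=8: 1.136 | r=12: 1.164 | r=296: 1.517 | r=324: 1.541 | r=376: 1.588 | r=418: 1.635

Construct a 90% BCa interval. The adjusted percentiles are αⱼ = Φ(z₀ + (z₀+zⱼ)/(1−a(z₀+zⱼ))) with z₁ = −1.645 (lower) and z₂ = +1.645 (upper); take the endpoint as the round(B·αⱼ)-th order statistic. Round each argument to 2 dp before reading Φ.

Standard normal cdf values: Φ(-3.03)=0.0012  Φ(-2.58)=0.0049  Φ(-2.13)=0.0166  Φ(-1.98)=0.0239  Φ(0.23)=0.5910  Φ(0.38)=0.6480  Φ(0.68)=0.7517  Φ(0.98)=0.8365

Lower: z₀ + z₁ = -0.490 + (-1.645) = -2.135; 1 − a(z₀+z₁) = 1 − (0.010)(-2.135) = 1.0213; argument = -0.490 + (-2.135)/1.0213 = -2.5804 → -2.58.
α₁ = Φ(-2.58) = 0.0049; rank = round(500 × 0.0049) = 2; θ*₍2₎ = 1.045.
Upper: z₀ + z₂ = 1.155; 1 − a(z₀+z₂) = 0.9885; argument = 0.6785 → 0.68; α₂ = 0.7517; rank = 376; θ*₍376₎ = 1.588.

(1.045, 1.588)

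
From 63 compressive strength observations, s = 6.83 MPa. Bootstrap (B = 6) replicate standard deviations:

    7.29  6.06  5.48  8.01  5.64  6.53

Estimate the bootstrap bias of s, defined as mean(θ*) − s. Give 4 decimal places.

bias = −0.3283

mean(θ*) = (7.29 + 6.06 + 5.48 + 8.01 + 5.64 + 6.53) / 6 = 6.50167
bias = 6.50167 − 6.83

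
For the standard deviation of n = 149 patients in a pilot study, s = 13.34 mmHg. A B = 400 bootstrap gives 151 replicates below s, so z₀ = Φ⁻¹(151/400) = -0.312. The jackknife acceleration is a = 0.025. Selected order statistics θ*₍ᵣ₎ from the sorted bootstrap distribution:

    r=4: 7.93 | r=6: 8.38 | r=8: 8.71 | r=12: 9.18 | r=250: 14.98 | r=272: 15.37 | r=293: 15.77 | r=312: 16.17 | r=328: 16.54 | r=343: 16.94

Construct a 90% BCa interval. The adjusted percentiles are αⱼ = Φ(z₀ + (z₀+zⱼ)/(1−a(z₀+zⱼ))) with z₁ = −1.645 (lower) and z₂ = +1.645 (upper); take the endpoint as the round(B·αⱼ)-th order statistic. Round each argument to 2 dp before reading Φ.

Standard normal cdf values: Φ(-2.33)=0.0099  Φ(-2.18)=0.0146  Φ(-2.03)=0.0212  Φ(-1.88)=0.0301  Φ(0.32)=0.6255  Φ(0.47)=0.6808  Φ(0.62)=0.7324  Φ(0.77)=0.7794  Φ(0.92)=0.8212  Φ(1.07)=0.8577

Lower: z₀ + z₁ = -0.312 + (-1.645) = -1.957; 1 − a(z₀+z₁) = 1 − (0.025)(-1.957) = 1.0489; argument = -0.312 + (-1.957)/1.0489 = -2.1777 → -2.18.
α₁ = Φ(-2.18) = 0.0146; rank = round(400 × 0.0146) = 6; θ*₍6₎ = 8.38.
Upper: z₀ + z₂ = 1.333; 1 − a(z₀+z₂) = 0.9667; argument = 1.0670 → 1.07; α₂ = 0.8577; rank = 343; θ*₍343₎ = 16.94.

(8.38, 16.94)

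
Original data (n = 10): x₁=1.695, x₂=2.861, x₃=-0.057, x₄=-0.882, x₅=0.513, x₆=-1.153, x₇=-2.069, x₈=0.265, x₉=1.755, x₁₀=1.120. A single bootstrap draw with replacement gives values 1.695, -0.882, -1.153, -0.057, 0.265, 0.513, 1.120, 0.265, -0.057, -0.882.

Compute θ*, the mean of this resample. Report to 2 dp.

θ* = 0.08

Mean = (1.695 + (-0.882) + (-1.153) + (-0.057) + 0.265 + 0.513 + 1.120 + 0.265 + (-0.057) + (-0.882)) / 10 = 0.8270 / 10 = 0.08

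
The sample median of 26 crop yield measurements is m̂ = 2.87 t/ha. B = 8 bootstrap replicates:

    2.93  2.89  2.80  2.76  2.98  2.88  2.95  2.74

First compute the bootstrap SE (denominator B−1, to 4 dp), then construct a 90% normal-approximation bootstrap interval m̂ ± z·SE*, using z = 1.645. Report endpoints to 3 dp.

Mean of replicates = 2.8662; sum of squared deviations = 0.0564; SE* = √(0.0564/7) = 0.0898
Margin = 1.645 × 0.0898 = 0.1477
Interval: 2.87 ± 0.1477

(2.722, 3.018)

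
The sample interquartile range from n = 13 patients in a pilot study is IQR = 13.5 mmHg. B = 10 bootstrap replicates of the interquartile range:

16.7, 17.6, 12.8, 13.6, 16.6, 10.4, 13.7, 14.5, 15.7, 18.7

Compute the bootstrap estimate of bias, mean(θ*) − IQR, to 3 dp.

mean(θ*) = (16.7 + 17.6 + 12.8 + 13.6 + 16.6 + 10.4 + 13.7 + 14.5 + 15.7 + 18.7) / 10 = 15.0300
bias = 15.0300 − 13.5

bias = +1.530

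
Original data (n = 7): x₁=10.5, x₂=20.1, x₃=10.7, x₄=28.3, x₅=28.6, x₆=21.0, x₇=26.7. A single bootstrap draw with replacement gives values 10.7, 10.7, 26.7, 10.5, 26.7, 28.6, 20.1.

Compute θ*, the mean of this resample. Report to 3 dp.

θ* = 19.143

Mean = (10.7 + 10.7 + 26.7 + 10.5 + 26.7 + 28.6 + 20.1) / 7 = 134.00 / 7 = 19.143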